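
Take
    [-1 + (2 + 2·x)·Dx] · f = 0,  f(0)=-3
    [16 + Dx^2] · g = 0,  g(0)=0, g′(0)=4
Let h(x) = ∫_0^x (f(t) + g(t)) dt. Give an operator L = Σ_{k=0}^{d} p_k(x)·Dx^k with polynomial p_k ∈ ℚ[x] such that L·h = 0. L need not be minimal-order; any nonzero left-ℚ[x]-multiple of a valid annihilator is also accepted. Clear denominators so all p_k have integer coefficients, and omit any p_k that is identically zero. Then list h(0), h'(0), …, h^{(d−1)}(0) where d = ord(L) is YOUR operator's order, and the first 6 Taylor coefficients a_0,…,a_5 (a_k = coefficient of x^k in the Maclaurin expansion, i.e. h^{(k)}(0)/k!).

L = (-1072 - 2048·x - 1024·x^2)·Dx + (2016 + 6112·x + 6144·x^2 + 2048·x^3)·Dx^2 + (-67 - 128·x - 64·x^2)·Dx^3 + (126 + 382·x + 384·x^2 + 128·x^3)·Dx^4  (order 4).
h: a_k = 0, -3, 5/4, 1/8, -521/192, 3/128, …
ICs: h(0) = 0, h′(0) = -3, h′′(0) = 5/2, h′′′(0) = 3/4.

f: a_k = -3, -3/2, 3/8, -3/16, 15/128, -21/256, …
g: a_k = 0, 4, 0, -32/3, 0, 128/15, …
h₀=f+g: left-lcm gives L₀, ord ≤ 3.
h=∫h₀ ⇒ L = L₀·Dx.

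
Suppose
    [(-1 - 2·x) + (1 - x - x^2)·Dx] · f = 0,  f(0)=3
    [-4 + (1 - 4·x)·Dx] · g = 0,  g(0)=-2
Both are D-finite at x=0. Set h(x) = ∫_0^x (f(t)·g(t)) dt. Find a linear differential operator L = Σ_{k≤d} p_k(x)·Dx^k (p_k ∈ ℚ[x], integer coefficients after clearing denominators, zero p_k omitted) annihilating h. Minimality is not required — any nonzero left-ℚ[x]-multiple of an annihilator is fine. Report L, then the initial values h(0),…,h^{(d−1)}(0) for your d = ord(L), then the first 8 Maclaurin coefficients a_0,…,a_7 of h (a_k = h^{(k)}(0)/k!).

L = (-5 + 6·x + 12·x^2)·Dx + (1 - 5·x + 3·x^2 + 4·x^3)·Dx^2  (order 2).
h: a_k = 0, -6, -15, -44, -273/2, -2214/5, -1484, -35694/7, …
ICs: h(0) = 0, h′(0) = -6.

f: a_k = 3, 3, 6, 9, 15, 24, 39, 63, …
g: a_k = -2, -8, -32, -128, -512, -2048, -8192, -32768, …
Product ⇒ symmetric product L₀, ord ≤ 1.
∫: right-multiply L₀ by Dx.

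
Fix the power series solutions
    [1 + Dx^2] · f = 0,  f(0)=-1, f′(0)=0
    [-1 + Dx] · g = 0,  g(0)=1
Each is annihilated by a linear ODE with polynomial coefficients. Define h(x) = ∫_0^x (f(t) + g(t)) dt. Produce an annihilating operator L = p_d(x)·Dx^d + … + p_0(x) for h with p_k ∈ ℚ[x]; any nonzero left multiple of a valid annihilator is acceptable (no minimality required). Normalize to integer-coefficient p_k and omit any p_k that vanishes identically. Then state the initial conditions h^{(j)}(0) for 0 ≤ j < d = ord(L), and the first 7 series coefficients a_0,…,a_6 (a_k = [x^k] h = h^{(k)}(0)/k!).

f: a_k = -1, 0, 1/2, 0, -1/24, 0, 1/720, …
g: a_k = 1, 1, 1/2, 1/6, 1/24, 1/120, 1/720, …
L₀ := lclm(L_f,L_g); ord L₀ ≤ 2+1.
∫: right-multiply L₀ by Dx.
L = -Dx + Dx^2 - Dx^3 + Dx^4  (order 4).
h: a_k = 0, 0, 1/2, 1/3, 1/24, 0, 1/720, …
ICs: h(0) = 0, h′(0) = 0, h′′(0) = 1, h′′′(0) = 2.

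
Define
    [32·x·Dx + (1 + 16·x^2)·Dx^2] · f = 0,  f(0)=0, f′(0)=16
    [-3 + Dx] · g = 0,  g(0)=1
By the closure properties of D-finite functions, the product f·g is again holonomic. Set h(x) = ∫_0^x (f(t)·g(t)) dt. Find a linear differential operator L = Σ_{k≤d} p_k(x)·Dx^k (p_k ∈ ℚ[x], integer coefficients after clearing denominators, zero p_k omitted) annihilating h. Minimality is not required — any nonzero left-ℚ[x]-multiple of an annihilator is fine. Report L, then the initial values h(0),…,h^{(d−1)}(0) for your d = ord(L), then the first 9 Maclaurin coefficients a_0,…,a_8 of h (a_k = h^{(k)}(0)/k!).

L = (9 - 96·x + 144·x^2)·Dx + (-6 + 32·x - 96·x^2)·Dx^2 + (1 + 16·x^2)·Dx^3  (order 3).
h: a_k = 0, 0, 8, 16, -10/3, -184/5, 1223/15, 2106/7, -208169/280, …
ICs: h(0) = 0, h′(0) = 0, h′′(0) = 16.

f: a_k = 0, 16, 0, -256/3, 0, 4096/5, 0, -65536/7, 0, …
g: a_k = 1, 3, 9/2, 9/2, 27/8, 81/40, 81/80, 243/560, 729/4480, …
h₀=f·g: eliminate ⇒ L₀, order ≤ 2·1.
Integrate: L := L₀·Dx.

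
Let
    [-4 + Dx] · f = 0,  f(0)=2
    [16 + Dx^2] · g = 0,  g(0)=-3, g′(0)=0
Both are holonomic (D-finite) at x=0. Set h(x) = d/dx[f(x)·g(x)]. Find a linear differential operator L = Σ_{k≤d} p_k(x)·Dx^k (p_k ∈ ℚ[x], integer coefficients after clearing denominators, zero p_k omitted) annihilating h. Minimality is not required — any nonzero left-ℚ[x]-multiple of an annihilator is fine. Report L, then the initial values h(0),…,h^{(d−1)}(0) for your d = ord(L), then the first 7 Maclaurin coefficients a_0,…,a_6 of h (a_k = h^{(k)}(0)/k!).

L = 32 - 8·Dx + Dx^2  (order 2).
h: a_k = -24, 0, 384, 1024, 1024, 0, -16384/15, …
ICs: h(0) = -24, h′(0) = 0.

f: a_k = 2, 8, 16, 64/3, 64/3, 256/15, 512/45, …
g: a_k = -3, 0, 24, 0, -32, 0, 256/15, …
Product ⇒ symmetric product L₀, ord ≤ 2.
Differentiate: ansatz ord ≤ ord L₀ ⇒ L.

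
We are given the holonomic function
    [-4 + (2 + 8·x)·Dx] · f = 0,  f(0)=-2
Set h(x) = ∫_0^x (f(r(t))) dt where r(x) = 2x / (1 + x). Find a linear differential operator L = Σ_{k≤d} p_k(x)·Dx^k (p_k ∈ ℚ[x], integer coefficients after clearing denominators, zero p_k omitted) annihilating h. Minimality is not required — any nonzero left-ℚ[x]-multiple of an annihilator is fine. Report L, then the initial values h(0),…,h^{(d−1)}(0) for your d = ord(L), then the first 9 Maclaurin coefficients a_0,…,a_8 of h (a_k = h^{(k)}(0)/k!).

L = -4·Dx + (1 + 10·x + 9·x^2)·Dx^2  (order 2).
h: a_k = 0, -2, -4, 8, -26, 568/5, -588, 23640/7, -20805, …
ICs: h(0) = 0, h′(0) = -2.

f: a_k = -2, -4, 4, -8, 20, -56, 168, -528, 1716, …
L₀ from L_f via x↦r, Dx↦r'^{-1}Dx.
∫: right-multiply L₀ by Dx.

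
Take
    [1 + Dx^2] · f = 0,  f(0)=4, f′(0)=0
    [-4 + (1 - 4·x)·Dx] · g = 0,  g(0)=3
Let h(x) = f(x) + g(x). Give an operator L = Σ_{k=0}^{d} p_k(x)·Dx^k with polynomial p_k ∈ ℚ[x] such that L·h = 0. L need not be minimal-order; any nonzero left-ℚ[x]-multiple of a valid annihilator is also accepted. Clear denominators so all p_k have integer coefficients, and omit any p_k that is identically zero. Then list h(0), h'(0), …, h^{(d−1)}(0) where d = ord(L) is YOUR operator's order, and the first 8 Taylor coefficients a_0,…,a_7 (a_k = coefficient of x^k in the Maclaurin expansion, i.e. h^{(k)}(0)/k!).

f: a_k = 4, 0, -2, 0, 1/6, 0, -1/180, 0, …
g: a_k = 3, 12, 48, 192, 768, 3072, 12288, 49152, …
Sum ⇒ L₀ = lclm(L_f,L_g) in ℚ(x)⟨Dx⟩.
L = (-388 + 32·x - 64·x^2) + (33 - 140·x + 48·x^2 - 64·x^3)·Dx + (-388 + 32·x - 64·x^2)·Dx^2 + (33 - 140·x + 48·x^2 - 64·x^3)·Dx^3  (order 3).
h: a_k = 7, 12, 46, 192, 4609/6, 3072, 2211839/180, 49152, …
ICs: h(0) = 7, h′(0) = 12, h′′(0) = 92.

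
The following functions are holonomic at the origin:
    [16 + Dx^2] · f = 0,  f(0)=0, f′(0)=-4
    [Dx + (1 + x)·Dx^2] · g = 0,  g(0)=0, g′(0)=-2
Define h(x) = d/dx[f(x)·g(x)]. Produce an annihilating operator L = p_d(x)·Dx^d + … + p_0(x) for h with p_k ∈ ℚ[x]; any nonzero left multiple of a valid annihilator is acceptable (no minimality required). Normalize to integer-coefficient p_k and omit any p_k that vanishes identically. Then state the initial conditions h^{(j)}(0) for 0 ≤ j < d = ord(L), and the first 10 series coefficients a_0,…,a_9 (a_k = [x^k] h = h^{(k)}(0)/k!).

f: a_k = 0, -4, 0, 32/3, 0, -128/15, 0, 1024/315, 0, -2048/2835, …
g: a_k = 0, -2, 1, -2/3, 1/2, -2/5, 1/3, -2/7, 1/4, -2/9, …
Product ⇒ symmetric product L₀, ord ≤ 4.
h=h₀': d/dx-closure on L₀ ⇒ L.
L = (96160 + 647168·x + 1757184·x^2 + 2482176·x^3 + 1931264·x^4 + 786432·x^5 + 131072·x^6) + (13728 + 74144·x + 156160·x^2 + 161280·x^3 + 81920·x^4 + 16384·x^5)·Dx + (13546 + 87008·x + 228848·x^2 + 316416·x^3 + 242944·x^4 + 98304·x^5 + 16384·x^6)·Dx^2 + (858 + 4634·x + 9760·x^2 + 10080·x^3 + 5120·x^4 + 1024·x^5)·Dx^3 + (471 + 2910·x + 7439·x^2 + 10080·x^3 + 7640·x^4 + 3072·x^5 + 512·x^6)·Dx^4  (order 4).
h: a_k = 0, 16, -12, -224/3, 130/3, 208/3, -476/15, -1984/63, 97/7, 15088/2835, …
ICs: h(0) = 0, h′(0) = 16, h′′(0) = -24, h′′′(0) = -448.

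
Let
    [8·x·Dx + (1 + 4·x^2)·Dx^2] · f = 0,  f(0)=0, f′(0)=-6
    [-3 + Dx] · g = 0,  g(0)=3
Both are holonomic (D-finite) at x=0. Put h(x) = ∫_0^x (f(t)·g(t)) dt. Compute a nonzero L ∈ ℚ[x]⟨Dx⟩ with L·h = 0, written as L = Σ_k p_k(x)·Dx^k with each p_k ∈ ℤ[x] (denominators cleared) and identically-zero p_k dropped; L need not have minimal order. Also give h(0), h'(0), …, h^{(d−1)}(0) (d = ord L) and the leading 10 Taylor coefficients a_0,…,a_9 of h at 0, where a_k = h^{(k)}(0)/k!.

f: a_k = 0, -6, 0, 8, 0, -96/5, 0, 384/7, 0, -512/3, …
g: a_k = 3, 9, 27/2, 27/2, 81/8, 243/40, 243/80, 729/560, 2187/4480, 729/4480, …
h₀=f·g: eliminate ⇒ L₀, order ≤ 2·1.
∫: right-multiply L₀ by Dx.
L = (9 - 24·x + 36·x^2)·Dx + (-6 + 8·x - 24·x^2)·Dx^2 + (1 + 4·x^2)·Dx^3  (order 3).
h: a_k = 0, 0, -9, -18, -57/4, -9/5, -69/40, -405/28, -8919/2240, 1713/56, …
ICs: h(0) = 0, h′(0) = 0, h′′(0) = -18.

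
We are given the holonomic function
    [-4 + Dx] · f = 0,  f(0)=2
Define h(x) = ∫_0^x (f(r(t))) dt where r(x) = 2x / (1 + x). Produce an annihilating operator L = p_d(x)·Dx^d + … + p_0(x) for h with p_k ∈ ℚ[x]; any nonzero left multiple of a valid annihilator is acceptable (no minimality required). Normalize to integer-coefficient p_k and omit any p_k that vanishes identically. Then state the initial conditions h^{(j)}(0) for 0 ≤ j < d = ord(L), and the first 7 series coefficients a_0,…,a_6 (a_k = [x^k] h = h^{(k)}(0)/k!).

f: a_k = 2, 8, 16, 64/3, 64/3, 256/15, 512/45, …
h₀=f(r): pull back L_f along r ⇒ L₀.
h=∫h₀ ⇒ L = L₀·Dx.
L = -8·Dx + (1 + 2·x + x^2)·Dx^2  (order 2).
h: a_k = 0, 2, 8, 16, 44/3, 16/15, -88/15, …
ICs: h(0) = 0, h′(0) = 2.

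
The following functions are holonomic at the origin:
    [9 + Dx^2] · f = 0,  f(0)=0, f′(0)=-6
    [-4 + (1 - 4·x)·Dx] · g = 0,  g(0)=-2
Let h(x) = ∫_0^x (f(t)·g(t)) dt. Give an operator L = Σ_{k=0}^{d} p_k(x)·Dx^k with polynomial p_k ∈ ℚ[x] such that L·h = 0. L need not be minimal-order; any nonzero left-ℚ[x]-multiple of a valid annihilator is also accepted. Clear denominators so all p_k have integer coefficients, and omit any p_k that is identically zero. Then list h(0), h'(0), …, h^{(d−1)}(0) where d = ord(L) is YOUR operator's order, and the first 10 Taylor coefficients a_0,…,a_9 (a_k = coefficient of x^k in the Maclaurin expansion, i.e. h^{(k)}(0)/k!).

f: a_k = 0, -6, 0, 9, 0, -81/20, 0, 243/280, 0, -243/2240, …
g: a_k = -2, -8, -32, -128, -512, -2048, -8192, -32768, -131072, -524288, …
h₀=f·g: eliminate ⇒ L₀, order ≤ 2·1.
∫: right-multiply L₀ by Dx.
L = (-9 + 36·x)·Dx + 8·Dx^2 + (-1 + 4·x)·Dx^3  (order 3).
h: a_k = 0, 0, 6, 16, 87/2, 696/5, 9307/20, 55842/35, 6254061/1120, 2084687/105, …
ICs: h(0) = 0, h′(0) = 0, h′′(0) = 12.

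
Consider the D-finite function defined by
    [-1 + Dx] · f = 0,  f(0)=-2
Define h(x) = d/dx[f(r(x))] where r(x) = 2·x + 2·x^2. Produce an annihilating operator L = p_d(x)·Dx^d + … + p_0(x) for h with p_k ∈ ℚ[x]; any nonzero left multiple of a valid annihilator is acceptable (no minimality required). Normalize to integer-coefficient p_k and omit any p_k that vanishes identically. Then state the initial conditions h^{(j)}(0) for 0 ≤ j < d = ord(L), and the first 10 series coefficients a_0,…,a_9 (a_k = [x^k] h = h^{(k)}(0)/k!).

f: a_k = -2, -2, -1, -1/3, -1/12, -1/60, -1/360, -1/2520, -1/20160, -1/181440, …
f∘r: x↦r, Dx↦Dx/r' in L_f ⇒ L₀.
Derive L from L₀ (diff closure).
L = (4 + 8·x + 8·x^2) + (-1 - 2·x)·Dx  (order 1).
h: a_k = -4, -16, -32, -160/3, -208/3, -1216/15, -3712/45, -24448/315, -4192/63, -151936/2835, …
ICs: h(0) = -4.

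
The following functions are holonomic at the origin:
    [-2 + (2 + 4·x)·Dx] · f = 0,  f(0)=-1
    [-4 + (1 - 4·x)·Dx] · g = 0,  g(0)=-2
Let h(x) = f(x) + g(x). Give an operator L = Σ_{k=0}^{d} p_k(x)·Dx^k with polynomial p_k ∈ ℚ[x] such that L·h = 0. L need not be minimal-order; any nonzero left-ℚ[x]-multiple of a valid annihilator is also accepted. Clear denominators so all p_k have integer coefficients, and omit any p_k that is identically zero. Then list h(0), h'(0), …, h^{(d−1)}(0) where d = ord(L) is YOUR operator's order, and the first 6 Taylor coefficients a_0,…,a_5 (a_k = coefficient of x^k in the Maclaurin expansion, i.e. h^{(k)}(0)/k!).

f: a_k = -1, -1, 1/2, -1/2, 5/8, -7/8, …
g: a_k = -2, -8, -32, -128, -512, -2048, …
Sum ⇒ L₀ = lclm(L_f,L_g) in ℚ(x)⟨Dx⟩.
L = (12 + 16·x) + (-11 - 40·x - 48·x^2)·Dx + (1 + 2·x - 16·x^2 - 32·x^3)·Dx^2  (order 2).
h: a_k = -3, -9, -63/2, -257/2, -4091/8, -16391/8, …
ICs: h(0) = -3, h′(0) = -9.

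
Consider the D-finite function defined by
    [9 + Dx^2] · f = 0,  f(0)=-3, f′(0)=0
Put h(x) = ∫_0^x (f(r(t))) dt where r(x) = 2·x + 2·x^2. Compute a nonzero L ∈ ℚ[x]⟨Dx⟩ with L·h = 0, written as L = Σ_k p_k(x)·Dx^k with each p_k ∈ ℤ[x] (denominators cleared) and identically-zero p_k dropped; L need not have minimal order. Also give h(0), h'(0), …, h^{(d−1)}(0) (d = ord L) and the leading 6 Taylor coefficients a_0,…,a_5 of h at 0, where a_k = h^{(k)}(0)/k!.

L = (36 + 216·x + 432·x^2 + 288·x^3)·Dx - 2·Dx^2 + (1 + 2·x)·Dx^3  (order 3).
h: a_k = 0, -3, 0, 18, 27, -108/5, …
ICs: h(0) = 0, h′(0) = -3, h′′(0) = 0.

f: a_k = -3, 0, 27/2, 0, -81/8, 0, …
h₀=f(r): pull back L_f along r ⇒ L₀.
h=∫h₀ ⇒ L = L₀·Dx.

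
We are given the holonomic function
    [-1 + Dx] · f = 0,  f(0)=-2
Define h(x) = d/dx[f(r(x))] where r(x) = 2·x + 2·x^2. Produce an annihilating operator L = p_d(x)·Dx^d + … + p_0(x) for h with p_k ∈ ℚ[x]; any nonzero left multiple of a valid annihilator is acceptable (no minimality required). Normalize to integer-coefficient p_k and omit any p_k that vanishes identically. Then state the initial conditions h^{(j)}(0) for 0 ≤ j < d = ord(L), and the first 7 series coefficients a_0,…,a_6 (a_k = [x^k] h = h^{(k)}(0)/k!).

L = (4 + 8·x + 8·x^2) + (-1 - 2·x)·Dx  (order 1).
h: a_k = -4, -16, -32, -160/3, -208/3, -1216/15, -3712/45, …
ICs: h(0) = -4.

f: a_k = -2, -2, -1, -1/3, -1/12, -1/60, -1/360, …
L₀ from L_f via x↦r, Dx↦r'^{-1}Dx.
Derive L from L₀ (diff closure).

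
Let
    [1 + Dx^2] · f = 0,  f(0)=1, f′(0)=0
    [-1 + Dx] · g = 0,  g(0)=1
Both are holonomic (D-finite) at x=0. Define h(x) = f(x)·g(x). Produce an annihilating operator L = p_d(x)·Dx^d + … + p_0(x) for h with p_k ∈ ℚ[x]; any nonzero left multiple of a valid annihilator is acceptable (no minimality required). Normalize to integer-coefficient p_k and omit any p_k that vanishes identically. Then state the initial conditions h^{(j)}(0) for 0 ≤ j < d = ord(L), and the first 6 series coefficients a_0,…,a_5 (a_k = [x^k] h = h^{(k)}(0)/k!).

L = 2 - 2·Dx + Dx^2  (order 2).
h: a_k = 1, 1, 0, -1/3, -1/6, -1/30, …
ICs: h(0) = 1, h′(0) = 1.

f: a_k = 1, 0, -1/2, 0, 1/24, 0, …
g: a_k = 1, 1, 1/2, 1/6, 1/24, 1/120, …
L₀ := L_f ⊗_s L_g (sym. prod.), ord ≤ 2.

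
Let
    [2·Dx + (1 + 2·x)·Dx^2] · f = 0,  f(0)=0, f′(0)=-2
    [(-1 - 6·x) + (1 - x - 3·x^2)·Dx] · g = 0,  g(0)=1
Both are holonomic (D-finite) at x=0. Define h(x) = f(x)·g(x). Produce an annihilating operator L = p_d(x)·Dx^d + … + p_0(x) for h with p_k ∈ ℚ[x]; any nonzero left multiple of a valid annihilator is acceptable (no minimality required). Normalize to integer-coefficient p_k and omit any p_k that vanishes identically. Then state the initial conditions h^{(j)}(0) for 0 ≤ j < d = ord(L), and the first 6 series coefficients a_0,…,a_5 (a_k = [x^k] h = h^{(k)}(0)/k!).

f: a_k = 0, -2, 2, -8/3, 4, -32/5, …
g: a_k = 1, 1, 4, 7, 19, 40, …
h₀=f·g: eliminate ⇒ L₀, order ≤ 2·1.
L = (8 + 24·x) + (18·x + 30·x^2)·Dx + (-1 - x + 5·x^2 + 6·x^3)·Dx^2  (order 2).
h: a_k = 0, -2, 0, -26/3, -14/3, -556/15, …
ICs: h(0) = 0, h′(0) = -2.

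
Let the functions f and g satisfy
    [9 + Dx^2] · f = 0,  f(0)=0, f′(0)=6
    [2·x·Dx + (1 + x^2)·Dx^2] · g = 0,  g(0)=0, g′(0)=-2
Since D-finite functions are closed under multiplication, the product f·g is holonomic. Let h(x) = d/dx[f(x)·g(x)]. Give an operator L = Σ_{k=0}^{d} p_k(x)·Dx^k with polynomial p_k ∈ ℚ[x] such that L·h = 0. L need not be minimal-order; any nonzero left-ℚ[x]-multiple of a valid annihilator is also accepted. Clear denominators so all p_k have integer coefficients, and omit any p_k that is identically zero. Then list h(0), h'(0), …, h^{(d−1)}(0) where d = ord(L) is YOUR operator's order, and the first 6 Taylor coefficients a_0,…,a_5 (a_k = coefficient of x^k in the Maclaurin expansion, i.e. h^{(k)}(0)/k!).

L = (20358 + 86886·x^2 + 157437·x^4 + 155520·x^6 + 96228·x^8 + 36450·x^10 + 6561·x^12) + (6372·x + 25596·x^3 + 39960·x^5 + 32400·x^7 + 14580·x^9 + 2916·x^11)·Dx + (3432 + 15828·x^2 + 31110·x^4 + 33588·x^6 + 22032·x^8 + 8424·x^10 + 1458·x^12)·Dx^2 + (708·x + 2844·x^3 + 4440·x^5 + 3600·x^7 + 1620·x^9 + 324·x^11)·Dx^3 + (130 + 686·x^2 + 1513·x^4 + 1812·x^6 + 1260·x^8 + 486·x^10 + 81·x^12)·Dx^4  (order 4).
h: a_k = 0, -24, 0, 88, 0, -99, …
ICs: h(0) = 0, h′(0) = -24, h′′(0) = 0, h′′′(0) = 528.

f: a_k = 0, 6, 0, -9, 0, 81/20, …
g: a_k = 0, -2, 0, 2/3, 0, -2/5, …
Product ⇒ symmetric product L₀, ord ≤ 4.
Differentiate: ansatz ord ≤ ord L₀ ⇒ L.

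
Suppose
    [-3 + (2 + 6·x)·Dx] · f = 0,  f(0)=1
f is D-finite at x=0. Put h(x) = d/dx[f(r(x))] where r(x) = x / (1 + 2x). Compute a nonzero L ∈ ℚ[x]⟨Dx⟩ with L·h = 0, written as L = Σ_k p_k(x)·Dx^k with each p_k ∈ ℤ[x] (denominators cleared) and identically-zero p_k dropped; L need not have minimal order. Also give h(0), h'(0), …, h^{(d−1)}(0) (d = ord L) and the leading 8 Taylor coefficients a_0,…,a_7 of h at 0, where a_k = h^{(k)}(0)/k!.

f: a_k = 1, 3/2, -9/8, 27/16, -405/128, 1701/256, -15309/1024, 72171/2048, …
Change of var in L_f (x↦r) gives L₀.
Derive L from L₀ (diff closure).
L = (-11 - 40·x) + (-2 - 14·x - 20·x^2)·Dx  (order 1).
h: a_k = 3/2, -33/4, 585/16, -4965/32, 169545/256, -1477503/512, 26328981/2048, -239121645/4096, …
ICs: h(0) = 3/2.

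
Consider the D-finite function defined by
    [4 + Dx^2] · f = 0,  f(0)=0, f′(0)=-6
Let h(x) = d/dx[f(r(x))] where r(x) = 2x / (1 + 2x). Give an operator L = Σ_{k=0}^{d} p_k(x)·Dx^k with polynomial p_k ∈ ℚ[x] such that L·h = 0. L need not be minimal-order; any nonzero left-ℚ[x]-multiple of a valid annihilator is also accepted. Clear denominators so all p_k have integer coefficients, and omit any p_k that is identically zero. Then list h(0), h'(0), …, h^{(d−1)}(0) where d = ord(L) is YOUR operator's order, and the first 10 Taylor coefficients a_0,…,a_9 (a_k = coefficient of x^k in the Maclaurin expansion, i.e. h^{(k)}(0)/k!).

f: a_k = 0, -6, 0, 4, 0, -4/5, 0, 8/105, 0, -4/945, …
f∘r: x↦r, Dx↦Dx/r' in L_f ⇒ L₀.
h=h₀': d/dx-closure on L₀ ⇒ L.
L = (40 + 96·x + 96·x^2) + (12 + 72·x + 144·x^2 + 96·x^3)·Dx + (1 + 8·x + 24·x^2 + 32·x^3 + 16·x^4)·Dx^2  (order 2).
h: a_k = -12, 48, -48, -384, 2752, -11520, 565504/15, -1552384/15, 25222144/105, -9367552/21, …
ICs: h(0) = -12, h′(0) = 48.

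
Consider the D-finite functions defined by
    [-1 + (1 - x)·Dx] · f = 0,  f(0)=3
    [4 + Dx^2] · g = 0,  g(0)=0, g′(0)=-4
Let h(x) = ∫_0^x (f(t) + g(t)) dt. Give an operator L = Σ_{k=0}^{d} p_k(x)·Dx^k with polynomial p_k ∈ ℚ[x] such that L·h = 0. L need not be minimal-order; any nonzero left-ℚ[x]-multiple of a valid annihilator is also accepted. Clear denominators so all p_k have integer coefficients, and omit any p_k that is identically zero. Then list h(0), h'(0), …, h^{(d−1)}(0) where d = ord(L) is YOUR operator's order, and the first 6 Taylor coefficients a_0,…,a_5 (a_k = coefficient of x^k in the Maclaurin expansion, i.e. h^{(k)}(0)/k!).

L = (20 - 16·x + 8·x^2)·Dx + (-12 + 28·x - 24·x^2 + 8·x^3)·Dx^2 + (5 - 4·x + 2·x^2)·Dx^3 + (-3 + 7·x - 6·x^2 + 2·x^3)·Dx^4  (order 4).
h: a_k = 0, 3, -1/2, 1, 17/12, 3/5, …
ICs: h(0) = 0, h′(0) = 3, h′′(0) = -1, h′′′(0) = 6.

f: a_k = 3, 3, 3, 3, 3, 3, …
g: a_k = 0, -4, 0, 8/3, 0, -8/15, …
f+g: L₀ = lclm(L_f,L_g), ord ≤ 1+2.
h=∫₀ˣh₀: take L = L₀·Dx.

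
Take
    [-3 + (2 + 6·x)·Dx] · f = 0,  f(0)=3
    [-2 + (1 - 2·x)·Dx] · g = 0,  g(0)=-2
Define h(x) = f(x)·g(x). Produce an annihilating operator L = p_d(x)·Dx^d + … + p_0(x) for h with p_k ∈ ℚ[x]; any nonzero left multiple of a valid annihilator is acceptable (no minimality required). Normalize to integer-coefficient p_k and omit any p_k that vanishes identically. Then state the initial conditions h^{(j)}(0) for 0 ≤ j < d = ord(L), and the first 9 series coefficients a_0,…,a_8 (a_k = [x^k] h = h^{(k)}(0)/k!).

f: a_k = 3, 9/2, -27/8, 81/16, -1215/128, 5103/256, -45927/1024, 216513/2048, -8444007/32768, …
g: a_k = -2, -4, -8, -16, -32, -64, -128, -256, -512, …
Product ⇒ symmetric product L₀, ord ≤ 1.
L = (7 + 6·x) + (-2 - 2·x + 12·x^2)·Dx  (order 1).
h: a_k = -6, -21, -141/4, -645/8, -9105/64, -41523/128, -286257/512, -1361541/1024, -35125305/16384, …
ICs: h(0) = -6.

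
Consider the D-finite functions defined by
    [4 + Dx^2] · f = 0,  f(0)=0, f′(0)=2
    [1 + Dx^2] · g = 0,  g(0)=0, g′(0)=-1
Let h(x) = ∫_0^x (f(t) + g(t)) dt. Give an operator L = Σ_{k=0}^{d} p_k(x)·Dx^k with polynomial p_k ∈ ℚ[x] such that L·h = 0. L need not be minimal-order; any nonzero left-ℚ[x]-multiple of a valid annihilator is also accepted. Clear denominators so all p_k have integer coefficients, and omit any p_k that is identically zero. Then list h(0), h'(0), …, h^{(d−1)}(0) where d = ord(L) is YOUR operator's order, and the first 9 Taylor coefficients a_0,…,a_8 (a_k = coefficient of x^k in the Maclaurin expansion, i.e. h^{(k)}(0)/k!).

L = 4·Dx + 5·Dx^3 + Dx^5  (order 5).
h: a_k = 0, 0, 1/2, 0, -7/24, 0, 31/720, 0, -127/40320, …
ICs: h(0) = 0, h′(0) = 0, h′′(0) = 1, h′′′(0) = 0, h′′′′(0) = -7.

f: a_k = 0, 2, 0, -4/3, 0, 4/15, 0, -8/315, 0, …
g: a_k = 0, -1, 0, 1/6, 0, -1/120, 0, 1/5040, 0, …
f+g: L₀ = lclm(L_f,L_g), ord ≤ 2+2.
Integrate: L := L₀·Dx.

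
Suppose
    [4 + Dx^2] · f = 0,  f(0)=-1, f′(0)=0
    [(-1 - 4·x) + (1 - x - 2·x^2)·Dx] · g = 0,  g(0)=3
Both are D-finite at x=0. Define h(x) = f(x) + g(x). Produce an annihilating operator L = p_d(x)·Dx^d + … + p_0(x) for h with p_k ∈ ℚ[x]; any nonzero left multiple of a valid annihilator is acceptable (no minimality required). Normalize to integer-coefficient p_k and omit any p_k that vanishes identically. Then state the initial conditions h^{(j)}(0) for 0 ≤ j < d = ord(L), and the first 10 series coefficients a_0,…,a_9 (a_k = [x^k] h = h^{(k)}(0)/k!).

L = (-68 - 304·x - 200·x^2 - 320·x^3 - 160·x^4 - 128·x^5) + (20 - 12·x - 24·x^2 - 8·x^3 - 48·x^4 - 96·x^5 - 64·x^6)·Dx + (-17 - 76·x - 50·x^2 - 80·x^3 - 40·x^4 - 32·x^5)·Dx^2 + (5 - 3·x - 6·x^2 - 2·x^3 - 12·x^4 - 24·x^5 - 16·x^6)·Dx^3  (order 3).
h: a_k = 2, 3, 11, 15, 97/3, 63, 5809/45, 255, 161593/315, 1023, …
ICs: h(0) = 2, h′(0) = 3, h′′(0) = 22.

f: a_k = -1, 0, 2, 0, -2/3, 0, 4/45, 0, -2/315, 0, …
g: a_k = 3, 3, 9, 15, 33, 63, 129, 255, 513, 1023, …
Weyl lclm of L_f,L_g ⇒ L₀ (ord ≤ 3).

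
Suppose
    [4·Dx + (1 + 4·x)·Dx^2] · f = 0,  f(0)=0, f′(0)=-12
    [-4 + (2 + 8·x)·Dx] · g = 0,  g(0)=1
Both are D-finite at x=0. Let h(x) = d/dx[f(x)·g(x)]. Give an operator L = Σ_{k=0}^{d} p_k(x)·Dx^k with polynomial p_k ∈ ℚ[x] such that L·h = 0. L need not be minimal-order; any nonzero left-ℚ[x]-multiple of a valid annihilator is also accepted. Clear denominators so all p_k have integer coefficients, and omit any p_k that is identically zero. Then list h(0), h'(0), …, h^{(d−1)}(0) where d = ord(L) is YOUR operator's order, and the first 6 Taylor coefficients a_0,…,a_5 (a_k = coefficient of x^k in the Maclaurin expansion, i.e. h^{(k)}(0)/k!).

f: a_k = 0, -12, 24, -64, 192, -3072/5, …
g: a_k = 1, 2, -2, 4, -10, 28, …
Sym-product of L_f,L_g gives L₀ (≤ ord 2).
h₀' ⇒ L via d/dx closure of L₀.
L = 4 + (8 + 32·x)·Dx + (1 + 8·x + 16·x^2)·Dx^2  (order 2).
h: a_k = -12, 0, 24, -128, 568, -11904/5, …
ICs: h(0) = -12, h′(0) = 0.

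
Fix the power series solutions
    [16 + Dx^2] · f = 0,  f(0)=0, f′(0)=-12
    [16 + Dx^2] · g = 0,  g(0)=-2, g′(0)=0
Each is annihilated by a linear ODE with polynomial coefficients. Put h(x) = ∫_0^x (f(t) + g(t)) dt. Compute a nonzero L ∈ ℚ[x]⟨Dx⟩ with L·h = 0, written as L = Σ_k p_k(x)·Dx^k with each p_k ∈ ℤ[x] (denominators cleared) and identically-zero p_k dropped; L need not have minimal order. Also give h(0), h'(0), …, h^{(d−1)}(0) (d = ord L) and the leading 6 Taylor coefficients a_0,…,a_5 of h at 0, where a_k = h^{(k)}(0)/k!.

f: a_k = 0, -12, 0, 32, 0, -128/5, …
g: a_k = -2, 0, 16, 0, -64/3, 0, …
f+g: L₀ = lclm(L_f,L_g), ord ≤ 2+2.
Integrate: L := L₀·Dx.
L = 16·Dx + Dx^3  (order 3).
h: a_k = 0, -2, -6, 16/3, 8, -64/15, …
ICs: h(0) = 0, h′(0) = -2, h′′(0) = -12.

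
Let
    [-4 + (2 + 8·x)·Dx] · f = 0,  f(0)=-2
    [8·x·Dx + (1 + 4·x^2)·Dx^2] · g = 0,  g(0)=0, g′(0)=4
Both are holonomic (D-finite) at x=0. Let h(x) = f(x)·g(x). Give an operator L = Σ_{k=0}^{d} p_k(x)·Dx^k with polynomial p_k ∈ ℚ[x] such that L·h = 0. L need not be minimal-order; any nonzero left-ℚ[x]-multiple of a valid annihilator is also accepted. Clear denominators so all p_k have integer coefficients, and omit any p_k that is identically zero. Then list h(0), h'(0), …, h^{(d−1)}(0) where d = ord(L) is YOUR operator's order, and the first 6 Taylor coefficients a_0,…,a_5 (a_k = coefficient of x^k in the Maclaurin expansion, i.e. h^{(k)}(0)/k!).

L = (12 - 16·x - 16·x^2) + (-4 - 8·x + 48·x^2 + 64·x^3)·Dx + (1 + 8·x + 20·x^2 + 32·x^3 + 64·x^4)·Dx^2  (order 2).
h: a_k = 0, -8, -16, 80/3, -32/3, 496/15, …
ICs: h(0) = 0, h′(0) = -8.

f: a_k = -2, -4, 4, -8, 20, -56, …
g: a_k = 0, 4, 0, -16/3, 0, 64/5, …
Product ⇒ symmetric product L₀, ord ≤ 2.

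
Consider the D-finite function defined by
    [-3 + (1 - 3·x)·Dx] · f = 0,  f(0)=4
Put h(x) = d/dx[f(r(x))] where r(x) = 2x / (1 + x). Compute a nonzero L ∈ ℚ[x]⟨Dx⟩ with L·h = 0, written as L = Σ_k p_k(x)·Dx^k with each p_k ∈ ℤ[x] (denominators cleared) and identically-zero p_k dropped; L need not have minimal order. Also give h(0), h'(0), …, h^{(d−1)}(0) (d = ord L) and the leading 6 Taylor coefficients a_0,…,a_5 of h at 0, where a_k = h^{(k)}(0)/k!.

f: a_k = 4, 12, 36, 108, 324, 972, …
f∘r: x↦r, Dx↦Dx/r' in L_f ⇒ L₀.
h=h₀': d/dx-closure on L₀ ⇒ L.
L = 10 + (-1 + 5·x)·Dx  (order 1).
h: a_k = 24, 240, 1800, 12000, 75000, 450000, …
ICs: h(0) = 24.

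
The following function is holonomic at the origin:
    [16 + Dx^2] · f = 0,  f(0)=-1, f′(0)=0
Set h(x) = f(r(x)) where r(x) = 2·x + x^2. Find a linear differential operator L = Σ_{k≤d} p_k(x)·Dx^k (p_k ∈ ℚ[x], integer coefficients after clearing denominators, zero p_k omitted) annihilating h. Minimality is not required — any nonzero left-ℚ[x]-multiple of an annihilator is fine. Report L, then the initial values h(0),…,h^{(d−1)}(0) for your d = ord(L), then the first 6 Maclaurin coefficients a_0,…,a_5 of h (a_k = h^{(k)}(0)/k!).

L = (64 + 192·x + 192·x^2 + 64·x^3) - Dx + (1 + x)·Dx^2  (order 2).
h: a_k = -1, 0, 32, 32, -488/3, -1024/3, …
ICs: h(0) = -1, h′(0) = 0.

f: a_k = -1, 0, 8, 0, -32/3, 0, …
Change of var in L_f (x↦r) gives L₀.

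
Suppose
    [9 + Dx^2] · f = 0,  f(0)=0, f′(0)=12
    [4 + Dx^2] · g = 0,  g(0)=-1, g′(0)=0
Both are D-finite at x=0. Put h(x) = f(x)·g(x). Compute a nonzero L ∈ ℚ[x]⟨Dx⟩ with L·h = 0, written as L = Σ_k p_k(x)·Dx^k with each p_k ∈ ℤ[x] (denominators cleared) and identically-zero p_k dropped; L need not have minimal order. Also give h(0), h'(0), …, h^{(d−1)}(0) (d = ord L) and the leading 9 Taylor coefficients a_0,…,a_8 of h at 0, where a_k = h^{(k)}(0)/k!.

f: a_k = 0, 12, 0, -18, 0, 81/10, 0, -243/140, 0, …
g: a_k = -1, 0, 2, 0, -2/3, 0, 4/45, 0, -2/315, …
Sym-product of L_f,L_g gives L₀ (≤ ord 4).
L = 25 + 26·Dx^2 + Dx^4  (order 4).
h: a_k = 0, -12, 0, 42, 0, -521/10, 0, 13021/420, 0, …
ICs: h(0) = 0, h′(0) = -12, h′′(0) = 0, h′′′(0) = 252.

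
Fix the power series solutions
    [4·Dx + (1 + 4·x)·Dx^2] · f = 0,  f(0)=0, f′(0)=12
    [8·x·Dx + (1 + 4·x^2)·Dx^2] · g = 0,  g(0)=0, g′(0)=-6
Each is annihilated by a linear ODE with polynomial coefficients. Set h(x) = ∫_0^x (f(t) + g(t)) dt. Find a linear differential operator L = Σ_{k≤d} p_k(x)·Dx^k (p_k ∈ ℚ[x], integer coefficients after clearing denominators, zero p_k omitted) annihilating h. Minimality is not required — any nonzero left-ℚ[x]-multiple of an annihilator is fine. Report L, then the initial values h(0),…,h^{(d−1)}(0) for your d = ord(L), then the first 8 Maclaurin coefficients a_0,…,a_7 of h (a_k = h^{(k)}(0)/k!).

L = (-8 - 96·x + 96·x^2 + 128·x^3)·Dx^2 + (-10 - 16·x - 72·x^2 + 192·x^3 + 256·x^4)·Dx^3 + (-1 - 2·x + 8·x^2 + 8·x^3 + 48·x^4 + 64·x^5)·Dx^4  (order 4).
h: a_k = 0, 0, 3, -8, 18, -192/5, 496/5, -2048/7, …
ICs: h(0) = 0, h′(0) = 0, h′′(0) = 6, h′′′(0) = -48.

f: a_k = 0, 12, -24, 64, -192, 3072/5, -2048, 49152/7, …
g: a_k = 0, -6, 0, 8, 0, -96/5, 0, 384/7, …
h₀=f+g: left-lcm gives L₀, ord ≤ 4.
h=∫h₀ ⇒ L = L₀·Dx.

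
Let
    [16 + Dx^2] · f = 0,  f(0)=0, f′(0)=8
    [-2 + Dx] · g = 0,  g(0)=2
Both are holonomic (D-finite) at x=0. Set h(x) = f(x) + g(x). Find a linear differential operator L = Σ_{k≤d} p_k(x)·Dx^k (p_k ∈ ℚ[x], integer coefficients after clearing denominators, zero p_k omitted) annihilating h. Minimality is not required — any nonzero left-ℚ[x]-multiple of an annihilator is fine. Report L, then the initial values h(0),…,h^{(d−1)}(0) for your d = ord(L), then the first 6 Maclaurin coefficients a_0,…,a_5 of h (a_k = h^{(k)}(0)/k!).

f: a_k = 0, 8, 0, -64/3, 0, 256/15, …
g: a_k = 2, 4, 4, 8/3, 4/3, 8/15, …
L₀ := lclm(L_f,L_g); ord L₀ ≤ 2+1.
L = -32 + 16·Dx - 2·Dx^2 + Dx^3  (order 3).
h: a_k = 2, 12, 4, -56/3, 4/3, 88/5, …
ICs: h(0) = 2, h′(0) = 12, h′′(0) = 8.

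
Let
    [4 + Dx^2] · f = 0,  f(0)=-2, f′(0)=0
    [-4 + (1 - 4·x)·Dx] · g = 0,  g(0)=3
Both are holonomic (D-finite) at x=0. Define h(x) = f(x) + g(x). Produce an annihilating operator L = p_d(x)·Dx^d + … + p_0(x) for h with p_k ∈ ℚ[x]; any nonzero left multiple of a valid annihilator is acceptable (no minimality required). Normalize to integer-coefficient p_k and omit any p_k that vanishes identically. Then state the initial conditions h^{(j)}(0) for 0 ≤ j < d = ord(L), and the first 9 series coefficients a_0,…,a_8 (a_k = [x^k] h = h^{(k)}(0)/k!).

L = (-400 + 128·x - 256·x^2) + (36 - 176·x + 192·x^2 - 256·x^3)·Dx + (-100 + 32·x - 64·x^2)·Dx^2 + (9 - 44·x + 48·x^2 - 64·x^3)·Dx^3  (order 3).
h: a_k = 1, 12, 52, 192, 2300/3, 3072, 552968/45, 49152, 61931516/315, …
ICs: h(0) = 1, h′(0) = 12, h′′(0) = 104.

f: a_k = -2, 0, 4, 0, -4/3, 0, 8/45, 0, -4/315, …
g: a_k = 3, 12, 48, 192, 768, 3072, 12288, 49152, 196608, …
Weyl lclm of L_f,L_g ⇒ L₀ (ord ≤ 3).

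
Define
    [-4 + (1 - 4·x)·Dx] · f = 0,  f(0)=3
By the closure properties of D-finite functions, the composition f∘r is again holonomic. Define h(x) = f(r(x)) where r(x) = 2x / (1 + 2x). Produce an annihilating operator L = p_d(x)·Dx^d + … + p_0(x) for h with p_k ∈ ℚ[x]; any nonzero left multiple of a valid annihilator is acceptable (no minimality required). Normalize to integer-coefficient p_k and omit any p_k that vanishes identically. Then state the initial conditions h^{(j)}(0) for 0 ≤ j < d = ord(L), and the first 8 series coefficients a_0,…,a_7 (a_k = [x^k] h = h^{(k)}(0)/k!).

L = 8 + (-1 + 4·x + 12·x^2)·Dx  (order 1).
h: a_k = 3, 24, 144, 864, 5184, 31104, 186624, 1119744, …
ICs: h(0) = 3.

f: a_k = 3, 12, 48, 192, 768, 3072, 12288, 49152, …
Change of var in L_f (x↦r) gives L₀.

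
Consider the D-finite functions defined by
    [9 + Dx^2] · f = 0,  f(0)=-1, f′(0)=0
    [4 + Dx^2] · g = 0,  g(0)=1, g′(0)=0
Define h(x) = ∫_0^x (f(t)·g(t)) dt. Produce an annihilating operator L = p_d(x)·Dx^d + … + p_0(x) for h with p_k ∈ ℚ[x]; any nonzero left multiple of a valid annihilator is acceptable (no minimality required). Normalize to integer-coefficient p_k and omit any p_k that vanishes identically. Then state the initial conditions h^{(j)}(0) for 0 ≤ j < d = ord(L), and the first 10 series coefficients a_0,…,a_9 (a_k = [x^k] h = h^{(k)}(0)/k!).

L = 25·Dx + 26·Dx^3 + Dx^5  (order 5).
h: a_k = 0, -1, 0, 13/6, 0, -313/120, 0, 7813/5040, 0, -195313/362880, …
ICs: h(0) = 0, h′(0) = -1, h′′(0) = 0, h′′′(0) = 13, h′′′′(0) = 0.

f: a_k = -1, 0, 9/2, 0, -27/8, 0, 81/80, 0, -729/4480, 0, …
g: a_k = 1, 0, -2, 0, 2/3, 0, -4/45, 0, 2/315, 0, …
f·g: L₀ = L_f ⊗_s L_g, ord ≤ 2·2.
h=∫h₀ ⇒ L = L₀·Dx.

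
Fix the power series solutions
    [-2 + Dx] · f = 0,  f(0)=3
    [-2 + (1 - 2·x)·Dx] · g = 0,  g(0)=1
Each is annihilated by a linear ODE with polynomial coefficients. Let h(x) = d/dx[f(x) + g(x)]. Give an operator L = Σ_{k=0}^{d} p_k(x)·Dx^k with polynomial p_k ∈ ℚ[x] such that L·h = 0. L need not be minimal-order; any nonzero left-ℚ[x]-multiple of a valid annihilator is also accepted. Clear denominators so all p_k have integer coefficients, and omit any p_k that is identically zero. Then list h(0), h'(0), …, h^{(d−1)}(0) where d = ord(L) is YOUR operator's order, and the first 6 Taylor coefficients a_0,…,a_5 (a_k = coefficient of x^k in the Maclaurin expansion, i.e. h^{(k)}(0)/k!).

f: a_k = 3, 6, 6, 4, 2, 4/5, …
g: a_k = 1, 2, 4, 8, 16, 32, …
h₀=f+g: left-lcm gives L₀, ord ≤ 2.
Differentiate: ansatz ord ≤ ord L₀ ⇒ L.
L = (16 + 16·x) + (-10 - 8·x + 8·x^2)·Dx + (1 - 4·x^2)·Dx^2  (order 2).
h: a_k = 8, 20, 36, 72, 164, 1928/5, …
ICs: h(0) = 8, h′(0) = 20.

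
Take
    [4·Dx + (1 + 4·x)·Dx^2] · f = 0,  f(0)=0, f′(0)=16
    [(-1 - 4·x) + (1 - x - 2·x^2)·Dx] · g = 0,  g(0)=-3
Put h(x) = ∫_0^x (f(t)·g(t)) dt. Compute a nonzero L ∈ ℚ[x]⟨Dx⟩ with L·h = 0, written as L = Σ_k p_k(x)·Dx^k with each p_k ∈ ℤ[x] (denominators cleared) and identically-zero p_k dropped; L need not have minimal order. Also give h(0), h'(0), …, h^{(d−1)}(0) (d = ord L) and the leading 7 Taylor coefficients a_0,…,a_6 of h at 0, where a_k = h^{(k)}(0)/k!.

f: a_k = 0, 16, -32, 256/3, -256, 4096/5, -8192/3, …
g: a_k = -3, -3, -9, -15, -33, -63, -129, …
L₀ := L_f ⊗_s L_g (sym. prod.), ord ≤ 2.
∫: right-multiply L₀ by Dx.
L = (8 + 32·x)·Dx + (-2 + 20·x + 40·x^2)·Dx^2 + (-1 - 3·x + 6·x^2 + 8·x^3)·Dx^3  (order 3).
h: a_k = 0, 0, -24, 16, -76, 112, -2088/5, …
ICs: h(0) = 0, h′(0) = 0, h′′(0) = -48.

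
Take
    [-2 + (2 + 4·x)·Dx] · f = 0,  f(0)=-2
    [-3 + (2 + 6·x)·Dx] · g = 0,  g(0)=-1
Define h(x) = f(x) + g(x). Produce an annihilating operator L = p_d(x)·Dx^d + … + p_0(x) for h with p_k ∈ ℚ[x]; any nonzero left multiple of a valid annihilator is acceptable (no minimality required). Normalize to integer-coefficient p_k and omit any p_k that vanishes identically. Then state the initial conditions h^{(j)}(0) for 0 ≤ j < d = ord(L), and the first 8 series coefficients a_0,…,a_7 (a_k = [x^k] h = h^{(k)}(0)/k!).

L = -3 + (5 + 12·x)·Dx + (2 + 10·x + 12·x^2)·Dx^2  (order 2).
h: a_k = -3, -7/2, 17/8, -43/16, 565/128, -2149/256, 17997/1024, -80619/2048, …
ICs: h(0) = -3, h′(0) = -7/2.

f: a_k = -2, -2, 1, -1, 5/4, -7/4, 21/8, -33/8, …
g: a_k = -1, -3/2, 9/8, -27/16, 405/128, -1701/256, 15309/1024, -72171/2048, …
Weyl lclm of L_f,L_g ⇒ L₀ (ord ≤ 2).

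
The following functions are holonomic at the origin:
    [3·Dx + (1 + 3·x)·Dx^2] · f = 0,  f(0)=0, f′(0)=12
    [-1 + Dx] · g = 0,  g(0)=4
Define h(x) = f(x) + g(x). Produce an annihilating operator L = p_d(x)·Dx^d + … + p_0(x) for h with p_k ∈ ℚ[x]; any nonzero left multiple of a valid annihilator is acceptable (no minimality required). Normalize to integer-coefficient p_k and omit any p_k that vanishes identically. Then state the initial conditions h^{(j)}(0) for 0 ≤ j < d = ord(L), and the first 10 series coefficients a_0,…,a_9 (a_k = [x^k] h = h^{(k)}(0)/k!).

L = (-21 - 9·x)·Dx + (17 - 6·x - 9·x^2)·Dx^2 + (4 + 15·x + 9·x^2)·Dx^3  (order 3).
h: a_k = 4, 16, -16, 110/3, -485/6, 5833/30, -87479/180, 1574641/1260, -33067439/10080, 793618561/90720, …
ICs: h(0) = 4, h′(0) = 16, h′′(0) = -32.

f: a_k = 0, 12, -18, 36, -81, 972/5, -486, 8748/7, -6561/2, 8748, …
g: a_k = 4, 4, 2, 2/3, 1/6, 1/30, 1/180, 1/1260, 1/10080, 1/90720, …
Weyl lclm of L_f,L_g ⇒ L₀ (ord ≤ 3).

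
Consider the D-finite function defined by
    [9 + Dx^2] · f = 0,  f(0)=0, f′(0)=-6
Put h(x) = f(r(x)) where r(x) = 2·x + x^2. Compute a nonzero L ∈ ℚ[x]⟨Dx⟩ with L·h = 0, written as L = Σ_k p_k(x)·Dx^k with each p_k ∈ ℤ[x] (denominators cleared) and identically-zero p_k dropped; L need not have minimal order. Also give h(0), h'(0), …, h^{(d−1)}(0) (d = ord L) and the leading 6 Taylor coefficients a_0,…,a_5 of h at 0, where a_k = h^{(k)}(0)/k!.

f: a_k = 0, -6, 0, 9, 0, -81/20, …
f∘r: x↦r, Dx↦Dx/r' in L_f ⇒ L₀.
L = (36 + 108·x + 108·x^2 + 36·x^3) - Dx + (1 + x)·Dx^2  (order 2).
h: a_k = 0, -12, -6, 72, 108, -378/5, …
ICs: h(0) = 0, h′(0) = -12.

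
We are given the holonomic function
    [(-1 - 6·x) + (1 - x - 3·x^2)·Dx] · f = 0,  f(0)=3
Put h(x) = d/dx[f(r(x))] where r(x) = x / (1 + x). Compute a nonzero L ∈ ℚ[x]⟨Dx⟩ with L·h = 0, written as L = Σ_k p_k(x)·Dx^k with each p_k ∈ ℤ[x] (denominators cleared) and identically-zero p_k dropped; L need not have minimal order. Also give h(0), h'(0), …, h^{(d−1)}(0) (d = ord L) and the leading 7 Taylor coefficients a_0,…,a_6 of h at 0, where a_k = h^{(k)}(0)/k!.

f: a_k = 3, 3, 12, 21, 57, 120, 291, …
f∘r: x↦r, Dx↦Dx/r' in L_f ⇒ L₀.
Differentiate: ansatz ord ≤ ord L₀ ⇒ L.
L = (6 + 18·x + 72·x^2 + 42·x^3) + (-1 - 9·x - 12·x^2 + 17·x^3 + 21·x^4)·Dx  (order 1).
h: a_k = 3, 18, 0, 108, -135, 648, -1323, …
ICs: h(0) = 3.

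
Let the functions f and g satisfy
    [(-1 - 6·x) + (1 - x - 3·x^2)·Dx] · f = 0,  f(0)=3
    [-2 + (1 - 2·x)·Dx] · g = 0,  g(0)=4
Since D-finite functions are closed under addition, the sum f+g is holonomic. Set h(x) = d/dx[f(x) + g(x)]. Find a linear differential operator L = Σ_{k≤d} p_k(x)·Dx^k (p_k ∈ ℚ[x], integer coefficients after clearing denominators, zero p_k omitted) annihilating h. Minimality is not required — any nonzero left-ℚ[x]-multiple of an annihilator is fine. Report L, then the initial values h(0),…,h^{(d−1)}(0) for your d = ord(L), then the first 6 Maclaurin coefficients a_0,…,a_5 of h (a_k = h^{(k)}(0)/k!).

f: a_k = 3, 3, 12, 21, 57, 120, …
g: a_k = 4, 8, 16, 32, 64, 128, …
Sum ⇒ L₀ = lclm(L_f,L_g) in ℚ(x)⟨Dx⟩.
h₀' ⇒ L via d/dx closure of L₀.
L = (12 - 288·x + 648·x^2 - 1296·x^3 + 648·x^4) + (9 + 12·x - 126·x^2 + 540·x^3 - 1188·x^4 + 648·x^5)·Dx + (-2 + 15·x - 52·x^2 + 78·x^3 + 27·x^4 - 180·x^5 + 108·x^6)·Dx^2  (order 2).
h: a_k = 11, 56, 159, 484, 1240, 3282, …
ICs: h(0) = 11, h′(0) = 56.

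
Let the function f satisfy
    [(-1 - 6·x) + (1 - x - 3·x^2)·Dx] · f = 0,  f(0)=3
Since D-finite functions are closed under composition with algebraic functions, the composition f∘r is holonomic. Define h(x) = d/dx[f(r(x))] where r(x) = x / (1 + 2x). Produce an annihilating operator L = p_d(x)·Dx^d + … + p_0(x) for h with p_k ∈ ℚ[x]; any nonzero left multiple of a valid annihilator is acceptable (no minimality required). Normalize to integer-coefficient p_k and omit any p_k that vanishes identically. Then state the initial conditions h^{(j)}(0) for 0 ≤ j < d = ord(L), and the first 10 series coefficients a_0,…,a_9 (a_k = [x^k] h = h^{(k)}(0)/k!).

f: a_k = 3, 3, 12, 21, 57, 120, 291, 651, 1524, 3477, …
f∘r: x↦r, Dx↦Dx/r' in L_f ⇒ L₀.
h₀' ⇒ L via d/dx closure of L₀.
L = (4 + 6·x + 30·x^2 + 32·x^3) + (-1 - 13·x - 45·x^2 - 38·x^3 + 16·x^4)·Dx  (order 1).
h: a_k = 3, 12, -45, 204, -840, 3330, -12831, 48432, -179955, 660390, …
ICs: h(0) = 3.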